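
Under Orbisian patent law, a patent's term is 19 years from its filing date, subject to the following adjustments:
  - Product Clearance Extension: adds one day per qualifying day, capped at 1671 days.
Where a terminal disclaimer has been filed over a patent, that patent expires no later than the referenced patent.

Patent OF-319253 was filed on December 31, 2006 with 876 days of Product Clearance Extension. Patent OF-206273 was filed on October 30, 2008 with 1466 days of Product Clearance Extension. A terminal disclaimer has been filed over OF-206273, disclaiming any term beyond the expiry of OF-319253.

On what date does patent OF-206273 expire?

May 25, 2028

Natural term of OF-206273:
  Base: filing + 19 years → 30 October 2027.
  Product Clearance Extension: 1466 days (within the 1671-day cap) → +1466 days → 4 November 2031.
Expiry of referenced patent OF-319253:
  Base: filing + 19 years → 31 December 2025.
  Product Clearance Extension: 876 days (within the 1671-day cap) → +876 days → 25 May 2028.
Terminal disclaimer: OF-206273 expires on the earlier of 4 November 2031 and 25 May 2028.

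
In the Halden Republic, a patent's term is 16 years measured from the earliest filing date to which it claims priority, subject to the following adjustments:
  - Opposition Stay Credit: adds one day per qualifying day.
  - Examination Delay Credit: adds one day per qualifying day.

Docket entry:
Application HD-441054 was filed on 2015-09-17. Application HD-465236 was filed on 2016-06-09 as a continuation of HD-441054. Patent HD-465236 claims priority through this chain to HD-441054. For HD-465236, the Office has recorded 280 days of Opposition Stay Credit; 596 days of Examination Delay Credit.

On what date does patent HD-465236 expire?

February 9, 2034

Earliest priority filing: 17 September 2015.
Base term: 17 September 2015 + 16 years → 17 September 2031.
Opposition Stay Credit: +280 days → 23 June 2032.
Examination Delay Credit: +596 days → 9 February 2034.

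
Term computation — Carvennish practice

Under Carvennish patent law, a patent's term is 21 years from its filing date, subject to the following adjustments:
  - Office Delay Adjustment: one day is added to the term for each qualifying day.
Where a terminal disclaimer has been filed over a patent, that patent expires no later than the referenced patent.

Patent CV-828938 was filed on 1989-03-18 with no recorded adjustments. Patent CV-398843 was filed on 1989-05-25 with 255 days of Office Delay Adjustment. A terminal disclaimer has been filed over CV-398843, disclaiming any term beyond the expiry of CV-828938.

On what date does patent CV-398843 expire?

Natural term of CV-398843:
  Base: filing + 21 years → 25 May 2010.
  Office Delay Adjustment: +255 days → 4 February 2011.
Expiry of referenced patent CV-828938:
  Base: filing + 21 years → 18 March 2010.
Terminal disclaimer: CV-398843 expires on the earlier of 4 February 2011 and 18 March 2010.

2010-03-18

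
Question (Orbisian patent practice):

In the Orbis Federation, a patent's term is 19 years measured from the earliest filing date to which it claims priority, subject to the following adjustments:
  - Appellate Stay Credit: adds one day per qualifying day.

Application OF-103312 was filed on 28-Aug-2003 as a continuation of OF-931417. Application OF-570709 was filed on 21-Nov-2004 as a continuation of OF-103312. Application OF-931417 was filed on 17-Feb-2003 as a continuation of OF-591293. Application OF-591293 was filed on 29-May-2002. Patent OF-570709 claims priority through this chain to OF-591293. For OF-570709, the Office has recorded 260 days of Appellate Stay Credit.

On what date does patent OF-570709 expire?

February 13, 2022

Earliest priority filing: 29 May 2002.
Base term: 29 May 2002 + 19 years → 29 May 2021.
Appellate Stay Credit: +260 days → 13 February 2022.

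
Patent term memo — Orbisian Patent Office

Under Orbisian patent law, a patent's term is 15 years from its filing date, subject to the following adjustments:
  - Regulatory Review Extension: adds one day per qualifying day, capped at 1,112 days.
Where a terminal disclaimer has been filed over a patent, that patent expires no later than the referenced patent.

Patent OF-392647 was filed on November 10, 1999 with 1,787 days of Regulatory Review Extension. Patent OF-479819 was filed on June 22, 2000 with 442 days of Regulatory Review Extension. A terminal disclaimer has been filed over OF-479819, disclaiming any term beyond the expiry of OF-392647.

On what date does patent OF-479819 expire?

September 6, 2016

Natural term of OF-479819:
  Base: filing + 15 years → 22 June 2015.
  Regulatory Review Extension: 442 days (within the 1112-day cap) → +442 days → 6 September 2016.
Expiry of referenced patent OF-392647:
  Base: filing + 15 years → 10 November 2014.
  Regulatory Review Extension: 1787 days claimed exceeds the 1112-day cap, so +1112 days → 26 November 2017.
Terminal disclaimer: OF-479819 expires on the earlier of 6 September 2016 and 26 November 2017.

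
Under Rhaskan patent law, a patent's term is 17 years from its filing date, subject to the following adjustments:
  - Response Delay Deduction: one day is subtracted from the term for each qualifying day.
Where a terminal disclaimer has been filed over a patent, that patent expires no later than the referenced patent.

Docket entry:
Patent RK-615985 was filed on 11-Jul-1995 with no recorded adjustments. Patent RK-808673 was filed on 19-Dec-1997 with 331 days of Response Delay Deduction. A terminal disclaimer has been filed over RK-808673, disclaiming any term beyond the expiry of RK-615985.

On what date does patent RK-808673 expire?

July 11, 2012

Natural term of RK-808673:
  Base: filing + 17 years → 19 December 2014.
  Response Delay Deduction: −331 days → 22 January 2014.
Expiry of referenced patent RK-615985:
  Base: filing + 17 years → 11 July 2012.
Terminal disclaimer: RK-808673 expires on the earlier of 22 January 2014 and 11 July 2012.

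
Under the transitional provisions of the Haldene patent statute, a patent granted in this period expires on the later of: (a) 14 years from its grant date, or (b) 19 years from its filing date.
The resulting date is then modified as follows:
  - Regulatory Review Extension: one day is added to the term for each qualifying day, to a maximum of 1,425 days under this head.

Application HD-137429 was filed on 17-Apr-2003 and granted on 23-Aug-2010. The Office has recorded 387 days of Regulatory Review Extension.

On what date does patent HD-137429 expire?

September 14, 2025

(a) grant + 14 years → 23 August 2024.
(b) filing + 19 years → 17 April 2022.
Later of the two: 23 August 2024.
Regulatory Review Extension: 387 days (within the 1425-day cap) → +387 days → 14 September 2025.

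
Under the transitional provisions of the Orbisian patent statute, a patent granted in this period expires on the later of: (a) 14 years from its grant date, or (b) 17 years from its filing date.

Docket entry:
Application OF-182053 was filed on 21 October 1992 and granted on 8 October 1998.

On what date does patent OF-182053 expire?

2012-10-08

(a) grant + 14 years → 8 October 2012.
(b) filing + 17 years → 21 October 2009.
Later of the two: 8 October 2012.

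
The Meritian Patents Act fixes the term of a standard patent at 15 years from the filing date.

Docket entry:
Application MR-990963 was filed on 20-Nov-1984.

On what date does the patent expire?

Filing date + 15 years → 20 November 1999.

November 20, 1999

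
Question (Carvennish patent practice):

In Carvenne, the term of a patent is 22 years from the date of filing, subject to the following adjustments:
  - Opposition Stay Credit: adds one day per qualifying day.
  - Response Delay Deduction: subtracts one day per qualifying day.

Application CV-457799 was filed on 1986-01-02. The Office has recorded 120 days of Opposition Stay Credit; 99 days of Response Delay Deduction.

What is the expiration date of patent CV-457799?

2008-01-23

Base term: filing date + 22 years → 2 January 2008.
Opposition Stay Credit: +120 days → 1 May 2008.
Response Delay Deduction: −99 days → 23 January 2008.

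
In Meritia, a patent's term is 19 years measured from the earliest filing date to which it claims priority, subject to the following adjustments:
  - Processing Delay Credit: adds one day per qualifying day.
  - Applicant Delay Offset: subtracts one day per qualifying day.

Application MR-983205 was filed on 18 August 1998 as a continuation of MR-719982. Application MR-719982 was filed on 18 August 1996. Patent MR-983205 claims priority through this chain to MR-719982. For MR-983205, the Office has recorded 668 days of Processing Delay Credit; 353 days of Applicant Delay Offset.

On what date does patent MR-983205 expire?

June 28, 2016

Earliest priority filing: 18 August 1996.
Base term: 18 August 1996 + 19 years → 18 August 2015.
Processing Delay Credit: +668 days → 16 June 2017.
Applicant Delay Offset: −353 days → 28 June 2016.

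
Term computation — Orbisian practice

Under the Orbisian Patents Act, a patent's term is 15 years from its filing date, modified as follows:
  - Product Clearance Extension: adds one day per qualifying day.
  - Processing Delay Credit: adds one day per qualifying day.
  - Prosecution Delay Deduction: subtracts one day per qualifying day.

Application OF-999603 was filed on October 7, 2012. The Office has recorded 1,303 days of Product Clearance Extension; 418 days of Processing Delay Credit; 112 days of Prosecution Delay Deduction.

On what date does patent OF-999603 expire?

2032-03-03

Base term: filing date + 15 years → 7 October 2027.
Product Clearance Extension: +1303 days → 2 May 2031.
Processing Delay Credit: +418 days → 23 June 2032.
Prosecution Delay Deduction: −112 days → 3 March 2032.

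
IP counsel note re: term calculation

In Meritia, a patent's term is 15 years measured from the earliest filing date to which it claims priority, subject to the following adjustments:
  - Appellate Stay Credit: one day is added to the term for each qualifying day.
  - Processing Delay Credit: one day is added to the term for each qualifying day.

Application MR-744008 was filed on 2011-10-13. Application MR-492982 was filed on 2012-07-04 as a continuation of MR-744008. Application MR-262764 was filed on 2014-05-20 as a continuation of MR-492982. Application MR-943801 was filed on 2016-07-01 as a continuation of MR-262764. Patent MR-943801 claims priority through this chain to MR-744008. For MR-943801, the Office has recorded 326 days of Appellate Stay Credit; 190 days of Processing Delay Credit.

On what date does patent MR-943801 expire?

Earliest priority filing: 13 October 2011.
Base term: 13 October 2011 + 15 years → 13 October 2026.
Appellate Stay Credit: +326 days → 4 September 2027.
Processing Delay Credit: +190 days → 12 March 2028.

2028-03-12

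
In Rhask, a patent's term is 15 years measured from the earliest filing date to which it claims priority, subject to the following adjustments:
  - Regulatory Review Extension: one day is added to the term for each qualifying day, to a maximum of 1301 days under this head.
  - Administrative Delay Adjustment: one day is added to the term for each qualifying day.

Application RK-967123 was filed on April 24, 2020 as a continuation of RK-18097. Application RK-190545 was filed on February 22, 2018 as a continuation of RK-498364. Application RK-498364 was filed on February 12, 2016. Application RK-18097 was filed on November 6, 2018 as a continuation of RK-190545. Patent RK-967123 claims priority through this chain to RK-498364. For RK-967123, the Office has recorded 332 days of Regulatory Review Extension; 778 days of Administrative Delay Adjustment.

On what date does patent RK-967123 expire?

February 26, 2034

Earliest priority filing: 12 February 2016.
Base term: 12 February 2016 + 15 years → 12 February 2031.
Regulatory Review Extension: 332 days (within the 1301-day cap) → +332 days → 10 January 2032.
Administrative Delay Adjustment: +778 days → 26 February 2034.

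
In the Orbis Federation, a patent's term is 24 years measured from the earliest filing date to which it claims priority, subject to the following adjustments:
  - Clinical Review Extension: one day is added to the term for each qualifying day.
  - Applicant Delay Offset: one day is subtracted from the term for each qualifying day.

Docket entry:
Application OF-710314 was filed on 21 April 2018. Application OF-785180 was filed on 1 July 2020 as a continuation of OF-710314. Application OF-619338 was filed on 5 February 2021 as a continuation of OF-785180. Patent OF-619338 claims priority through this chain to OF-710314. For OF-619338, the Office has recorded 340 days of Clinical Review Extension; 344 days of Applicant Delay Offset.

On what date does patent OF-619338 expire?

2042-04-17

Earliest priority filing: 21 April 2018.
Base term: 21 April 2018 + 24 years → 21 April 2042.
Clinical Review Extension: +340 days → 27 March 2043.
Applicant Delay Offset: −344 days → 17 April 2042.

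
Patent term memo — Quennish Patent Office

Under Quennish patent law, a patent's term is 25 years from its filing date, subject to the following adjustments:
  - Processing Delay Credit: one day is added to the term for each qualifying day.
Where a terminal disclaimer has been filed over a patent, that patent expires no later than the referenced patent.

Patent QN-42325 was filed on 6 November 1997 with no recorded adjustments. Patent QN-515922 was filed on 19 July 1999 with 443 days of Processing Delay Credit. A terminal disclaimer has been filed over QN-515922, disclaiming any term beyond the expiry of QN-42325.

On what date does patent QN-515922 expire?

2022-11-06

Natural term of QN-515922:
  Base: filing + 25 years → 19 July 2024.
  Processing Delay Credit: +443 days → 5 October 2025.
Expiry of referenced patent QN-42325:
  Base: filing + 25 years → 6 November 2022.
Terminal disclaimer: QN-515922 expires on the earlier of 5 October 2025 and 6 November 2022.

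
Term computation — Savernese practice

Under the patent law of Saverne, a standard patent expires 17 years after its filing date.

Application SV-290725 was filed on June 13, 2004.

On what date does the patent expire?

June 13, 2021

Filing date + 17 years → 13 June 2021.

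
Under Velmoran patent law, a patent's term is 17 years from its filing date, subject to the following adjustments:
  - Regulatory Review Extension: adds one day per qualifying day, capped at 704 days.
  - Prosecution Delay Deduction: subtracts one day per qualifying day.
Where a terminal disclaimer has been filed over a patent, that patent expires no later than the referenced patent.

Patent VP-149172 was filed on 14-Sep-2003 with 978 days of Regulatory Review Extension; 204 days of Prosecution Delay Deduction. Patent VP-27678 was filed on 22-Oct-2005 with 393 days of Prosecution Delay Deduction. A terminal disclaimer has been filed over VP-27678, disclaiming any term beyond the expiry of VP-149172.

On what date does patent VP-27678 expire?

Natural term of VP-27678:
  Base: filing + 17 years → 22 October 2022.
  Prosecution Delay Deduction: −393 days → 24 September 2021.
Expiry of referenced patent VP-149172:
  Base: filing + 17 years → 14 September 2020.
  Regulatory Review Extension: 978 days claimed exceeds the 704-day cap, so +704 days → 19 August 2022.
  Prosecution Delay Deduction: −204 days → 27 January 2022.
Terminal disclaimer: VP-27678 expires on the earlier of 24 September 2021 and 27 January 2022.

2021-09-24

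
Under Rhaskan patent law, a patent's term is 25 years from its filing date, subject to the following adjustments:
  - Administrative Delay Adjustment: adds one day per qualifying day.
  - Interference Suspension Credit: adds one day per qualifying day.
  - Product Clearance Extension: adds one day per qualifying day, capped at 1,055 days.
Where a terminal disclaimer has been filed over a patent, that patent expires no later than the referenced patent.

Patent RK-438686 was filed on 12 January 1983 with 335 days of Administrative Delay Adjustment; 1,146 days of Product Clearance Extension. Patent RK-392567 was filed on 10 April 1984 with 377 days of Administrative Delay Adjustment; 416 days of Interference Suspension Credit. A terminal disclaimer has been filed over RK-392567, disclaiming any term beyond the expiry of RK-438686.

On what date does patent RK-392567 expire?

Natural term of RK-392567:
  Base: filing + 25 years → 10 April 2009.
  Administrative Delay Adjustment: +377 days → 22 April 2010.
  Interference Suspension Credit: +416 days → 12 June 2011.
Expiry of referenced patent RK-438686:
  Base: filing + 25 years → 12 January 2008.
  Administrative Delay Adjustment: +335 days → 12 December 2008.
  Product Clearance Extension: 1146 days claimed exceeds the 1055-day cap, so +1055 days → 2 November 2011.
Terminal disclaimer: RK-392567 expires on the earlier of 12 June 2011 and 2 November 2011.

2011-06-12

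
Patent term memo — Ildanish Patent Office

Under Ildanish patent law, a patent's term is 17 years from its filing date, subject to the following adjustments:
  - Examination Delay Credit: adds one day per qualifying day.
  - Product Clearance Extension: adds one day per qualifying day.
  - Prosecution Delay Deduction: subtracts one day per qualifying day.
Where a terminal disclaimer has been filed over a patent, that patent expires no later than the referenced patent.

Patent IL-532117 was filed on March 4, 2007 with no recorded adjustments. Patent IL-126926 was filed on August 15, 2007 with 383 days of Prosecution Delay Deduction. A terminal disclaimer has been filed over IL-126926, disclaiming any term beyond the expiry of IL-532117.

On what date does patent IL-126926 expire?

Natural term of IL-126926:
  Base: filing + 17 years → 15 August 2024.
  Prosecution Delay Deduction: −383 days → 29 July 2023.
Expiry of referenced patent IL-532117:
  Base: filing + 17 years → 4 March 2024.
Terminal disclaimer: IL-126926 expires on the earlier of 29 July 2023 and 4 March 2024.

2023-07-29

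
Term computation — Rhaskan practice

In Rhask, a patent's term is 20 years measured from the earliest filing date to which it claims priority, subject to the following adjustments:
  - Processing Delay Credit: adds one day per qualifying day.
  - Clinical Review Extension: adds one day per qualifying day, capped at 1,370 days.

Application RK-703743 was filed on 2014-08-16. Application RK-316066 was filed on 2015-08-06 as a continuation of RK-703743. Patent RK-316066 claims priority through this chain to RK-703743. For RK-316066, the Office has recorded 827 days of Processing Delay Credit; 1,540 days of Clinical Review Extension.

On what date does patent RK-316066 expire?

Earliest priority filing: 16 August 2014.
Base term: 16 August 2014 + 20 years → 16 August 2034.
Processing Delay Credit: +827 days → 20 November 2036.
Clinical Review Extension: 1540 days claimed exceeds the 1370-day cap, so +1370 days → 21 August 2040.

2040-08-21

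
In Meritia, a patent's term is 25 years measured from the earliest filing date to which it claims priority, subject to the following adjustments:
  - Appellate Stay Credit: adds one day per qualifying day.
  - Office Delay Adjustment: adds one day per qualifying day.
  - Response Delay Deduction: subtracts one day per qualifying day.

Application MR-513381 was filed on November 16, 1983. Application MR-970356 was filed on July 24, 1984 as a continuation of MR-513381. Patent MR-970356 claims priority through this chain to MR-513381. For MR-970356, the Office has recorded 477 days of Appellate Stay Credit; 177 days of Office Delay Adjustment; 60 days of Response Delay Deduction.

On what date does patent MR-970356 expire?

2010-07-03

Earliest priority filing: 16 November 1983.
Base term: 16 November 1983 + 25 years → 16 November 2008.
Appellate Stay Credit: +477 days → 8 March 2010.
Office Delay Adjustment: +177 days → 1 September 2010.
Response Delay Deduction: −60 days → 3 July 2010.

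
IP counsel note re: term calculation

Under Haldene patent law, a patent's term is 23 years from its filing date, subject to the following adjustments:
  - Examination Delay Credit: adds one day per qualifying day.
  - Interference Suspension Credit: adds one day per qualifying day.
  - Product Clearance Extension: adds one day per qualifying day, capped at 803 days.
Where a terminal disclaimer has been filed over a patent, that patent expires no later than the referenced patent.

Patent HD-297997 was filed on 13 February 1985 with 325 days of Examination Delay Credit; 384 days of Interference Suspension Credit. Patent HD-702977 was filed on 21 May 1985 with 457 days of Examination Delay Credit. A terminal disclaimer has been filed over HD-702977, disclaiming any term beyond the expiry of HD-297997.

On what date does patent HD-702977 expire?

Natural term of HD-702977:
  Base: filing + 23 years → 21 May 2008.
  Examination Delay Credit: +457 days → 21 August 2009.
Expiry of referenced patent HD-297997:
  Base: filing + 23 years → 13 February 2008.
  Examination Delay Credit: +325 days → 3 January 2009.
  Interference Suspension Credit: +384 days → 22 January 2010.
Terminal disclaimer: HD-702977 expires on the earlier of 21 August 2009 and 22 January 2010.

2009-08-21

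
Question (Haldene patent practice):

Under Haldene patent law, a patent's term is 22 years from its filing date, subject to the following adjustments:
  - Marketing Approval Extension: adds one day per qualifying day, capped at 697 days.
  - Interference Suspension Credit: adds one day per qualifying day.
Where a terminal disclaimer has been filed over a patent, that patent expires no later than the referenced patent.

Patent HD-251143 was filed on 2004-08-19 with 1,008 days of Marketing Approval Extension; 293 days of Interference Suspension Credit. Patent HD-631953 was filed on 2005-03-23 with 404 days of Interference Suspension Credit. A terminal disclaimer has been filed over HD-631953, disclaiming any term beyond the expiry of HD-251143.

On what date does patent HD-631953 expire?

April 30, 2028

Natural term of HD-631953:
  Base: filing + 22 years → 23 March 2027.
  Interference Suspension Credit: +404 days → 30 April 2028.
Expiry of referenced patent HD-251143:
  Base: filing + 22 years → 19 August 2026.
  Marketing Approval Extension: 1008 days claimed exceeds the 697-day cap, so +697 days → 16 July 2028.
  Interference Suspension Credit: +293 days → 5 May 2029.
Terminal disclaimer: HD-631953 expires on the earlier of 30 April 2028 and 5 May 2029.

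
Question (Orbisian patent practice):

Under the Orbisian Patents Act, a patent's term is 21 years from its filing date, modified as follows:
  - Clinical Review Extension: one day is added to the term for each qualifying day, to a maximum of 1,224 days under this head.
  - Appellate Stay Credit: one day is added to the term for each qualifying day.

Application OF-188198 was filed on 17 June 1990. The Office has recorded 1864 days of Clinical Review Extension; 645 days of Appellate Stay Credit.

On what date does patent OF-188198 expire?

Base term: filing date + 21 years → 17 June 2011.
Clinical Review Extension: 1864 days claimed exceeds the 1224-day cap, so +1224 days → 23 October 2014.
Appellate Stay Credit: +645 days → 29 July 2016.

2016-07-29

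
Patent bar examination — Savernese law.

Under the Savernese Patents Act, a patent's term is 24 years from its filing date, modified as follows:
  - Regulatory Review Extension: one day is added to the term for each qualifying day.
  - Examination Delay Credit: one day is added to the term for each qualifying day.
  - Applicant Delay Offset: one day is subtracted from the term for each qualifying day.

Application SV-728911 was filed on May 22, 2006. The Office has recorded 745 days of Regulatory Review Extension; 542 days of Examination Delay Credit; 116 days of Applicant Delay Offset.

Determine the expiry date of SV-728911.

Base term: filing date + 24 years → 22 May 2030.
Regulatory Review Extension: +745 days → 5 June 2032.
Examination Delay Credit: +542 days → 29 November 2033.
Applicant Delay Offset: −116 days → 5 August 2033.

2033-08-05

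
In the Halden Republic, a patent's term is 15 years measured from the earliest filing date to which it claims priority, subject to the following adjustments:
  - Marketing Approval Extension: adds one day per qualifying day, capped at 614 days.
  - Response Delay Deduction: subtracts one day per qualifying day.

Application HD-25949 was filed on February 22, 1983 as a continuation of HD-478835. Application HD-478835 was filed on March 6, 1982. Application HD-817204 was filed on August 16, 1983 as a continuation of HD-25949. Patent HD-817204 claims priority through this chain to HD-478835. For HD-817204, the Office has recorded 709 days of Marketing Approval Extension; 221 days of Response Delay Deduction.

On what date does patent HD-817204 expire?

Earliest priority filing: 6 March 1982.
Base term: 6 March 1982 + 15 years → 6 March 1997.
Marketing Approval Extension: 709 days claimed exceeds the 614-day cap, so +614 days → 10 November 1998.
Response Delay Deduction: −221 days → 3 April 1998.

April 3, 1998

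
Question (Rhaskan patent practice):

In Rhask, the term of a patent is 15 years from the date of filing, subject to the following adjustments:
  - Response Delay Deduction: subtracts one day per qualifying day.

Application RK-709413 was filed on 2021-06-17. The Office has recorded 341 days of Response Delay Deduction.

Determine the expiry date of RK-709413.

2035-07-12

Base term: filing date + 15 years → 17 June 2036.
Response Delay Deduction: −341 days → 12 July 2035.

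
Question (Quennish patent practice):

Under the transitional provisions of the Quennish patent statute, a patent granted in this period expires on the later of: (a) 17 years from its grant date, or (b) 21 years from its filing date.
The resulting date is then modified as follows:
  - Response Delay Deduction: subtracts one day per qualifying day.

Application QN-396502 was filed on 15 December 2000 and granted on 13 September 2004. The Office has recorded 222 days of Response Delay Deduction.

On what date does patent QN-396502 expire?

May 7, 2021

(a) grant + 17 years → 13 September 2021.
(b) filing + 21 years → 15 December 2021.
Later of the two: 15 December 2021.
Response Delay Deduction: −222 days → 7 May 2021.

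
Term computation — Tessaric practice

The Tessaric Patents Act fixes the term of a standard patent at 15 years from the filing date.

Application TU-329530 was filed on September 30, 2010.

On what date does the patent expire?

Filing date + 15 years → 30 September 2025.

September 30, 2025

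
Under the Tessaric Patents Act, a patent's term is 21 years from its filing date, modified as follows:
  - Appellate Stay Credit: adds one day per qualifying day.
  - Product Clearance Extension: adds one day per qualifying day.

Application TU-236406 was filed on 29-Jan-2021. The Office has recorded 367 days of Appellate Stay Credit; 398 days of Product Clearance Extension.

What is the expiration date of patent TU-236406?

Base term: filing date + 21 years → 29 January 2042.
Appellate Stay Credit: +367 days → 31 January 2043.
Product Clearance Extension: +398 days → 4 March 2044.

2044-03-04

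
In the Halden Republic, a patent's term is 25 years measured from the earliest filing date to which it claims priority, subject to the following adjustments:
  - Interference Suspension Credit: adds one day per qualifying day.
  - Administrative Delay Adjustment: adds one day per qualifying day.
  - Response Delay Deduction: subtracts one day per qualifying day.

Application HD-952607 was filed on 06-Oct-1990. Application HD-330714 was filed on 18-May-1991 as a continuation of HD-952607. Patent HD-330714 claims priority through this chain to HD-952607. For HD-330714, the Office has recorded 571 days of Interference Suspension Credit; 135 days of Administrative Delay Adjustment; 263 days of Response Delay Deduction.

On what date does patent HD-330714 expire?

Earliest priority filing: 6 October 1990.
Base term: 6 October 1990 + 25 years → 6 October 2015.
Interference Suspension Credit: +571 days → 29 April 2017.
Administrative Delay Adjustment: +135 days → 11 September 2017.
Response Delay Deduction: −263 days → 22 December 2016.

2016-12-22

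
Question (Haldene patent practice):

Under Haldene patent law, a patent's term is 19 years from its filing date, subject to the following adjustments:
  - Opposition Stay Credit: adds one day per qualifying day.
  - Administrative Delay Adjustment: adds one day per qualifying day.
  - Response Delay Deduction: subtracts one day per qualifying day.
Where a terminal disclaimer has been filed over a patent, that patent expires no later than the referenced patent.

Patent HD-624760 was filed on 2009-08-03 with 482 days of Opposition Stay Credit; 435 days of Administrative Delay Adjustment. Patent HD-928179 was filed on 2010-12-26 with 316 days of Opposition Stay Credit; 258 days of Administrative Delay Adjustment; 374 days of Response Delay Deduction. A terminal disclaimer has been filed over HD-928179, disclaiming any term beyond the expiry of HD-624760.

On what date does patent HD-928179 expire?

2030-07-14

Natural term of HD-928179:
  Base: filing + 19 years → 26 December 2029.
  Opposition Stay Credit: +316 days → 7 November 2030.
  Administrative Delay Adjustment: +258 days → 23 July 2031.
  Response Delay Deduction: −374 days → 14 July 2030.
Expiry of referenced patent HD-624760:
  Base: filing + 19 years → 3 August 2028.
  Opposition Stay Credit: +482 days → 28 November 2029.
  Administrative Delay Adjustment: +435 days → 6 February 2031.
Terminal disclaimer: HD-928179 expires on the earlier of 14 July 2030 and 6 February 2031.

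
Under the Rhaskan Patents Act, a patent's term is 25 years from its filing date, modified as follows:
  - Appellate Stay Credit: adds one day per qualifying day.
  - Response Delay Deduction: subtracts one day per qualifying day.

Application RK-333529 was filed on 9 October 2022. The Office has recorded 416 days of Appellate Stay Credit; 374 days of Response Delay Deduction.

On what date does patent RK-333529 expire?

Base term: filing date + 25 years → 9 October 2047.
Appellate Stay Credit: +416 days → 28 November 2048.
Response Delay Deduction: −374 days → 20 November 2047.

2047-11-20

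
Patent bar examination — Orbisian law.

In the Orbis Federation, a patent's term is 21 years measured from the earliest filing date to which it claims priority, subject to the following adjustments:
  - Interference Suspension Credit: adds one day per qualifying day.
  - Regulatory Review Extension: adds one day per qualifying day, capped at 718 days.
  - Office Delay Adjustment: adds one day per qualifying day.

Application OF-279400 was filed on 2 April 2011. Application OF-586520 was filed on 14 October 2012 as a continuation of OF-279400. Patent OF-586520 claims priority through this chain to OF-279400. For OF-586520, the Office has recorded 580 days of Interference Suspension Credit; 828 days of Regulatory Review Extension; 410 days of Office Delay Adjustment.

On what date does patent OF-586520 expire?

December 5, 2036

Earliest priority filing: 2 April 2011.
Base term: 2 April 2011 + 21 years → 2 April 2032.
Interference Suspension Credit: +580 days → 3 November 2033.
Regulatory Review Extension: 828 days claimed exceeds the 718-day cap, so +718 days → 22 October 2035.
Office Delay Adjustment: +410 days → 5 December 2036.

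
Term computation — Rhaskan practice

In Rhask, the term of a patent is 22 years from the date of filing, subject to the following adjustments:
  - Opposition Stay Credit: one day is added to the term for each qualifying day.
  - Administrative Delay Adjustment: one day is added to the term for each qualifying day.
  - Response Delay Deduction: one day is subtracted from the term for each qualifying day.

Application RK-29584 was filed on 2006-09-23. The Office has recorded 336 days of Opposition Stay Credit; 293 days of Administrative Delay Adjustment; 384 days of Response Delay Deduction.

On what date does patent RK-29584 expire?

2029-05-26

Base term: filing date + 22 years → 23 September 2028.
Opposition Stay Credit: +336 days → 25 August 2029.
Administrative Delay Adjustment: +293 days → 14 June 2030.
Response Delay Deduction: −384 days → 26 May 2029.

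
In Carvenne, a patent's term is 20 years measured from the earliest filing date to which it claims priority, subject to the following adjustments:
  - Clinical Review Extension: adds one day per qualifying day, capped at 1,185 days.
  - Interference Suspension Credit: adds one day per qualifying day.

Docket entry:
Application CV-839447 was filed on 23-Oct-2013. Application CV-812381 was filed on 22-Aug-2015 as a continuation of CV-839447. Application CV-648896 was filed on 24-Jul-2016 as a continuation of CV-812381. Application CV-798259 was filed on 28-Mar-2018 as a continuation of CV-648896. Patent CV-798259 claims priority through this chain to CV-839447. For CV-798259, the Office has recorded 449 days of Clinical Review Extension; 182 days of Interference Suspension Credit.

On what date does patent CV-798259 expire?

2035-07-16

Earliest priority filing: 23 October 2013.
Base term: 23 October 2013 + 20 years → 23 October 2033.
Clinical Review Extension: 449 days (within the 1185-day cap) → +449 days → 15 January 2035.
Interference Suspension Credit: +182 days → 16 July 2035.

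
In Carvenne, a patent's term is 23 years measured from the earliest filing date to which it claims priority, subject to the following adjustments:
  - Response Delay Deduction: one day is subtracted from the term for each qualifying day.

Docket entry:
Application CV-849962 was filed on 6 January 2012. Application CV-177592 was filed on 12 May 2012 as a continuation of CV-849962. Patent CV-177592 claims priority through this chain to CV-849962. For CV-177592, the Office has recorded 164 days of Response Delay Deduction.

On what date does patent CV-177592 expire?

July 26, 2034

Earliest priority filing: 6 January 2012.
Base term: 6 January 2012 + 23 years → 6 January 2035.
Response Delay Deduction: −164 days → 26 July 2034.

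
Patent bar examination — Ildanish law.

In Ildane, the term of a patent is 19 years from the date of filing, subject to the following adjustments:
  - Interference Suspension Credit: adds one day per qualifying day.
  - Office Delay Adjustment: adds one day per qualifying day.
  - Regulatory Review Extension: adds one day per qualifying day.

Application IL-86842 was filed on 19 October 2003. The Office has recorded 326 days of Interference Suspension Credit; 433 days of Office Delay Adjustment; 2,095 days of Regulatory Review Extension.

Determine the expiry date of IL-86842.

Base term: filing date + 19 years → 19 October 2022.
Interference Suspension Credit: +326 days → 10 September 2023.
Office Delay Adjustment: +433 days → 16 November 2024.
Regulatory Review Extension: +2095 days → 12 August 2030.

August 12, 2030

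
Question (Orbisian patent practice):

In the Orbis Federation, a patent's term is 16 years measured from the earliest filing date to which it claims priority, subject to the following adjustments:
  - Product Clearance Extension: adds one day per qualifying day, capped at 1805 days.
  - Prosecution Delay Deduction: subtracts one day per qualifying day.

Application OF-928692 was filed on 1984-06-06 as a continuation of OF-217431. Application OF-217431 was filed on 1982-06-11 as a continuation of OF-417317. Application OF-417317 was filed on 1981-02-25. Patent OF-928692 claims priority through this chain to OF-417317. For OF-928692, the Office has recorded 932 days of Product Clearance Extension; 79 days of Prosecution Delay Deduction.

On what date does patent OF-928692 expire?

Earliest priority filing: 25 February 1981.
Base term: 25 February 1981 + 16 years → 25 February 1997.
Product Clearance Extension: 932 days (within the 1805-day cap) → +932 days → 15 September 1999.
Prosecution Delay Deduction: −79 days → 28 June 1999.

June 28, 1999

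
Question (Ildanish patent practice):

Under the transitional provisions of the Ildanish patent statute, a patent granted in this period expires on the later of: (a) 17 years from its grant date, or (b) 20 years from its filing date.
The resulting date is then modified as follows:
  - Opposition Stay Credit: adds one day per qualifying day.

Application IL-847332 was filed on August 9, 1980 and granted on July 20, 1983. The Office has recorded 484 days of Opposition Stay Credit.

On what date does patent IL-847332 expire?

December 6, 2001

(a) grant + 17 years → 20 July 2000.
(b) filing + 20 years → 9 August 2000.
Later of the two: 9 August 2000.
Opposition Stay Credit: +484 days → 6 December 2001.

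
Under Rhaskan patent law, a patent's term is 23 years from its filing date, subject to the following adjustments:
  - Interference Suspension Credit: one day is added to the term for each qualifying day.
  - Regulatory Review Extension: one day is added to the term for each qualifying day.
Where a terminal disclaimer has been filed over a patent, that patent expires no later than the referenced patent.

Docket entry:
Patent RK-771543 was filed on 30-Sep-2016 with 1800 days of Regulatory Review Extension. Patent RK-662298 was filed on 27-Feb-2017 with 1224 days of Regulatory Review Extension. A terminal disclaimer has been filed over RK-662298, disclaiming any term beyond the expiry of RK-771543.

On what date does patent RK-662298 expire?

Natural term of RK-662298:
  Base: filing + 23 years → 27 February 2040.
  Regulatory Review Extension: +1224 days → 5 July 2043.
Expiry of referenced patent RK-771543:
  Base: filing + 23 years → 30 September 2039.
  Regulatory Review Extension: +1800 days → 3 September 2044.
Terminal disclaimer: RK-662298 expires on the earlier of 5 July 2043 and 3 September 2044.

2043-07-05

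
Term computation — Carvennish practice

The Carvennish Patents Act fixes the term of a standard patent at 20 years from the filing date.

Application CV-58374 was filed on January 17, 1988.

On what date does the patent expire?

Filing date + 20 years → 17 January 2008.

2008-01-17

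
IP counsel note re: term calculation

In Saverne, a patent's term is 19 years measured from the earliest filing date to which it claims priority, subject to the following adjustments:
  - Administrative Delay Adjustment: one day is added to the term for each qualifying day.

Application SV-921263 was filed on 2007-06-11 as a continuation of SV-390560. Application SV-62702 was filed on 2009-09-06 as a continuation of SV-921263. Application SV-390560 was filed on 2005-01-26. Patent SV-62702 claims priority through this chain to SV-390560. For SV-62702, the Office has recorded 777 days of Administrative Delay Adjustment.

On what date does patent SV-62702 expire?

Earliest priority filing: 26 January 2005.
Base term: 26 January 2005 + 19 years → 26 January 2024.
Administrative Delay Adjustment: +777 days → 13 March 2026.

2026-03-13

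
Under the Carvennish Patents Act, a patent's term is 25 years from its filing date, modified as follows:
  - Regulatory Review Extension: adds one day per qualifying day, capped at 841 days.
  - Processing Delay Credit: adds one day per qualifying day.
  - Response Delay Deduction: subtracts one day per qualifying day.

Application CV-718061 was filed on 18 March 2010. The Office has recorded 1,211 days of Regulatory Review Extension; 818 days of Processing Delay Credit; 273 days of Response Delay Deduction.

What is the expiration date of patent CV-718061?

Base term: filing date + 25 years → 18 March 2035.
Regulatory Review Extension: 1211 days claimed exceeds the 841-day cap, so +841 days → 6 July 2037.
Processing Delay Credit: +818 days → 2 October 2039.
Response Delay Deduction: −273 days → 2 January 2039.

2039-01-02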